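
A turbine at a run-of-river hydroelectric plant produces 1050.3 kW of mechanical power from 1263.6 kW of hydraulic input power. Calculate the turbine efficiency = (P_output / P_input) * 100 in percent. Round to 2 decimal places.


Turbine efficiency = (output power / input power) * 100
eta = (1050.3 / 1263.6) * 100
eta = 83.12%

83.12


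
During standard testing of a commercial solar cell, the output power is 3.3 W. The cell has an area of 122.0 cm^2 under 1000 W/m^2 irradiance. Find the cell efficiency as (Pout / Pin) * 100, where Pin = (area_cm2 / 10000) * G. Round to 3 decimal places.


First compute the input power:
  Pin = area_cm2 / 10000 * G = 122.0 / 10000 * 1000 = 12.2 W
Then compute efficiency:
  Efficiency = (Pout / Pin) * 100 = (3.3 / 12.2) * 100
  Efficiency = 27.049%

27.049


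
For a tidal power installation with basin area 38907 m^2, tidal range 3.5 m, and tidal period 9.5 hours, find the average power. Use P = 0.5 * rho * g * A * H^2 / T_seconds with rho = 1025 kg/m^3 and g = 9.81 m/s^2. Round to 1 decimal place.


Convert period to seconds: T = 9.5 * 3600 = 34200.0 s
H^2 = 3.5^2 = 12.25
P = 0.5 * rho * g * A * H^2 / T
P = 0.5 * 1025 * 9.81 * 38907 * 12.25 / 34200.0
P = 70064.9 W

70064.9


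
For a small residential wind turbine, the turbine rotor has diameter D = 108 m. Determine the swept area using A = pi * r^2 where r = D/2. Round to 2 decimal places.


Compute the rotor radius:
  r = D / 2 = 108 / 2 = 54.0 m
Calculate swept area:
  A = pi * r^2 = pi * 54.0^2
  A = 9160.88 m^2

9160.88


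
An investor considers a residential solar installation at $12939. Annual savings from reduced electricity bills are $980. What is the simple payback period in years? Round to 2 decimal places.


Simple payback period = initial cost / annual savings
Payback = 12939 / 980
Payback = 13.20 years

13.20


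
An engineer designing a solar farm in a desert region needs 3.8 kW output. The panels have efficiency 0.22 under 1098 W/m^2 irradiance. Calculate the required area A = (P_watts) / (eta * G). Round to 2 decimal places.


Convert target power to watts: P = 3.8 * 1000 = 3800.0 W
Compute denominator: eta * G = 0.22 * 1098 = 241.56
Required area A = P / (eta * G) = 3800.0 / 241.56
A = 15.73 m^2

15.73


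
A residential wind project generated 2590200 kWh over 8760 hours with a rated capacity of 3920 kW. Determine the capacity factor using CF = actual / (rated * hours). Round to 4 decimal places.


Capacity factor = actual output / maximum possible output
Maximum possible = rated * hours = 3920 * 8760 = 34339200 kWh
CF = 2590200 / 34339200
CF = 0.0754

0.0754


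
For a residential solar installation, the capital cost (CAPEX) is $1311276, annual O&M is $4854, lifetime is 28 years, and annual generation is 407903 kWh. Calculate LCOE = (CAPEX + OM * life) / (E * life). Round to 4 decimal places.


Total cost = CAPEX + OM * lifetime = 1311276 + 4854 * 28 = 1311276 + 135912 = 1447188
Total generation = annual * lifetime = 407903 * 28 = 11421284 kWh
LCOE = 1447188 / 11421284
LCOE = 0.1267 $/kWh

0.1267


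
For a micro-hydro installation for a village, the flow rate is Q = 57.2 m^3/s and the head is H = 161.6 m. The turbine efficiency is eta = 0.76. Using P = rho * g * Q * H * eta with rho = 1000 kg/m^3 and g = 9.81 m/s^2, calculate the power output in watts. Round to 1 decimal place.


Apply the hydropower formula P = rho * g * Q * H * eta
rho * g = 1000 * 9.81 = 9810.0
P = 9810.0 * 57.2 * 161.6 * 0.76
P = 68915987.7 W

68915987.7


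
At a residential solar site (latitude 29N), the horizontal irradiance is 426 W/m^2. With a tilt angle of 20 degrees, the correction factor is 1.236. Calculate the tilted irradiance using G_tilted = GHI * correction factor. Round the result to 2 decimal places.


Identify the given values:
  GHI = 426 W/m^2, tilt correction factor = 1.236
Apply the formula G_tilted = GHI * factor:
  G_tilted = 426 * 1.236
  G_tilted = 526.54 W/m^2

526.54


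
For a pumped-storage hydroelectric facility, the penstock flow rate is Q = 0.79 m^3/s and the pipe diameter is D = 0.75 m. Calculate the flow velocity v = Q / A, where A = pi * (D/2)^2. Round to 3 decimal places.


Compute pipe cross-sectional area:
  A = pi * (D/2)^2 = pi * (0.75/2)^2 = 0.4418 m^2
Calculate velocity:
  v = Q / A = 0.79 / 0.4418
  v = 1.788 m/s

1.788


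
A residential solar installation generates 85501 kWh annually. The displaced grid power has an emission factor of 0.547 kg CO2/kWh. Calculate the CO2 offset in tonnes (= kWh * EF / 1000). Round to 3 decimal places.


CO2 offset in kg = generation * emission_factor
CO2 offset = 85501 * 0.547 = 46769.05 kg
Convert to tonnes:
  CO2 offset = 46769.05 / 1000 = 46.769 tonnes

46.769


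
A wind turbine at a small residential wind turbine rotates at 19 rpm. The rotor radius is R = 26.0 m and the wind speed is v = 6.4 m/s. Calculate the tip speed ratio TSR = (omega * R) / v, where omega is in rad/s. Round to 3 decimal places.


Convert rotational speed to rad/s:
  omega = 19 * 2 * pi / 60 = 1.9897 rad/s
Compute tip speed:
  v_tip = omega * R = 1.9897 * 26.0 = 51.732 m/s
Tip speed ratio:
  TSR = v_tip / v_wind = 51.732 / 6.4 = 8.083

8.083


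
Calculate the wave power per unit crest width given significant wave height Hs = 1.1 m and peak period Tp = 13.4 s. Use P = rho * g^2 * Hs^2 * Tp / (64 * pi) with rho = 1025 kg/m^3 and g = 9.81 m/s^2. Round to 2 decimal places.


Apply wave power formula:
  g^2 = 9.81^2 = 96.2361
  Hs^2 = 1.1^2 = 1.21
  Numerator = rho * g^2 * Hs^2 * Tp = 1025 * 96.2361 * 1.21 * 13.4 = 1599381.43
  Denominator = 64 * pi = 201.0619
  P = 1599381.43 / 201.0619 = 7954.67 W/m

7954.67


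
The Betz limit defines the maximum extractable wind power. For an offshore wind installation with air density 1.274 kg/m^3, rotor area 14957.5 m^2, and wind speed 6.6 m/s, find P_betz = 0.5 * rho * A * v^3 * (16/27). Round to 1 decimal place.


The Betz coefficient Cp_max = 16/27 = 0.5926
v^3 = 6.6^3 = 287.496
P_betz = 0.5 * rho * A * v^3 * Cp_max
P_betz = 0.5 * 1.274 * 14957.5 * 287.496 * 0.5926
P_betz = 1623254.0 W

1623254.0


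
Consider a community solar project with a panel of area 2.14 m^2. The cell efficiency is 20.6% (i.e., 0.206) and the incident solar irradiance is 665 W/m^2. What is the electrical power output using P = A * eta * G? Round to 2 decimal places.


Use the solar power formula P = A * eta * G.
Given: A = 2.14 m^2, eta = 0.206, G = 665 W/m^2
P = 2.14 * 0.206 * 665
P = 293.16 W

293.16


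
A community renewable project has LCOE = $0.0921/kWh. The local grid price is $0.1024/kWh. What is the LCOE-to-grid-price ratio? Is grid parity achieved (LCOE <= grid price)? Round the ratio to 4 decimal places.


Compare LCOE to grid price:
  LCOE = $0.0921/kWh, Grid price = $0.1024/kWh
  Ratio = LCOE / grid_price = 0.0921 / 0.1024 = 0.8994
  Grid parity achieved (ratio <= 1)? yes

0.8994


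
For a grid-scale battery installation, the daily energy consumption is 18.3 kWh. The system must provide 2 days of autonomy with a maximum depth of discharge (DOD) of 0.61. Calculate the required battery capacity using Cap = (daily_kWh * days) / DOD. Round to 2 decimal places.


Total energy needed = daily * days = 18.3 * 2 = 36.6 kWh
Account for depth of discharge:
  Cap = total_energy / DOD = 36.6 / 0.61
  Cap = 60.00 kWh

60.00


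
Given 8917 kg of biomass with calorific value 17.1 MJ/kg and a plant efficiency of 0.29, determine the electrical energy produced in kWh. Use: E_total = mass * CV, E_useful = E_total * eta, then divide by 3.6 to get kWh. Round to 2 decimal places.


Total energy = mass * CV = 8917 * 17.1 = 152480.7 MJ
Useful energy = total * eta = 152480.7 * 0.29 = 44219.4 MJ
Convert to kWh: 44219.4 / 3.6
Useful energy = 12283.17 kWh

12283.17


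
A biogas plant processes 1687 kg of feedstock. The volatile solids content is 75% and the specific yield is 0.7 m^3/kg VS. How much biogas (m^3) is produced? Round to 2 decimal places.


Compute volatile solids:
  VS = mass * VS_fraction = 1687 * 0.75 = 1265.25 kg
Calculate biogas volume:
  Biogas = VS * specific_yield = 1265.25 * 0.7
  Biogas = 885.68 m^3

885.68


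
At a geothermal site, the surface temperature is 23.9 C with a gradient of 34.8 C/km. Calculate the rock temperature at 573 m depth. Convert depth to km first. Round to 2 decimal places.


Convert depth to km: 573 / 1000 = 0.573 km
Temperature increase = gradient * depth_km = 34.8 * 0.573 = 19.94 C
Temperature at depth = T_surface + delta_T = 23.9 + 19.94
T = 43.84 C

43.84


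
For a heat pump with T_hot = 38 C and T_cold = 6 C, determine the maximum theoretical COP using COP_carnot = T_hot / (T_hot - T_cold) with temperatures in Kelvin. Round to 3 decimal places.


Convert to Kelvin:
  T_hot = 38 + 273.15 = 311.15 K
  T_cold = 6 + 273.15 = 279.15 K
Apply Carnot COP formula:
  COP = T_hot_K / (T_hot_K - T_cold_K) = 311.15 / 32.0
  COP = 9.723

9.723


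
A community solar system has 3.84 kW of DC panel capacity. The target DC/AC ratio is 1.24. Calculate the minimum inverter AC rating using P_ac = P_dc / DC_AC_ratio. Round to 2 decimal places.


The inverter AC capacity is determined by the DC/AC ratio.
Given: P_dc = 3.84 kW, DC/AC ratio = 1.24
P_ac = P_dc / ratio = 3.84 / 1.24
P_ac = 3.10 kW

3.10


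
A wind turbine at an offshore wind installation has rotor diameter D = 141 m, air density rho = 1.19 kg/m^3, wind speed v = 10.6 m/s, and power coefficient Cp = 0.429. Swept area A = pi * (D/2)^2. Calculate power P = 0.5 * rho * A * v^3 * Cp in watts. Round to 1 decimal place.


Step 1 -- Compute swept area:
  A = pi * (D/2)^2 = pi * (141/2)^2 = 15614.5 m^2
Step 2 -- Apply wind power equation:
  P = 0.5 * rho * A * v^3 * Cp
  v^3 = 10.6^3 = 1191.016
  P = 0.5 * 1.19 * 15614.5 * 1191.016 * 0.429
  P = 4747008.0 W

4747008.0


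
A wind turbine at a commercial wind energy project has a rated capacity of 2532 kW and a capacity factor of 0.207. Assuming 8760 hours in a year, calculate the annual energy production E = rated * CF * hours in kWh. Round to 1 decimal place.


Annual energy = rated_kW * capacity_factor * hours_per_year
Given: P_rated = 2532 kW, CF = 0.207, hours = 8760
E = 2532 * 0.207 * 8760
E = 4591326.2 kWh

4591326.2


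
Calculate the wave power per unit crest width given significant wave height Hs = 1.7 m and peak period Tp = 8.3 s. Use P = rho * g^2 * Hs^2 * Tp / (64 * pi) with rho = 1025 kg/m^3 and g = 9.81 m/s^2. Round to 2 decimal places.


Apply wave power formula:
  g^2 = 9.81^2 = 96.2361
  Hs^2 = 1.7^2 = 2.89
  Numerator = rho * g^2 * Hs^2 * Tp = 1025 * 96.2361 * 2.89 * 8.3 = 2366125.71
  Denominator = 64 * pi = 201.0619
  P = 2366125.71 / 201.0619 = 11768.14 W/m

11768.14


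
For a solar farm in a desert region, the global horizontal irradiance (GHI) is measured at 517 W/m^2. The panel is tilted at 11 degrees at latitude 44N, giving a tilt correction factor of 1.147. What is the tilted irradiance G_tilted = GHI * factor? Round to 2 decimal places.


Identify the given values:
  GHI = 517 W/m^2, tilt correction factor = 1.147
Apply the formula G_tilted = GHI * factor:
  G_tilted = 517 * 1.147
  G_tilted = 593.00 W/m^2

593.00


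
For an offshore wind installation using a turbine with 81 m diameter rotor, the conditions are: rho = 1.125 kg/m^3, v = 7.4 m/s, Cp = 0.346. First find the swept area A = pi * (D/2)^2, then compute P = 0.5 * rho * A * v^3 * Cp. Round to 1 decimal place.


Step 1 -- Compute swept area:
  A = pi * (D/2)^2 = pi * (81/2)^2 = 5153.0 m^2
Step 2 -- Apply wind power equation:
  P = 0.5 * rho * A * v^3 * Cp
  v^3 = 7.4^3 = 405.224
  P = 0.5 * 1.125 * 5153.0 * 405.224 * 0.346
  P = 406400.0 W

406400.0


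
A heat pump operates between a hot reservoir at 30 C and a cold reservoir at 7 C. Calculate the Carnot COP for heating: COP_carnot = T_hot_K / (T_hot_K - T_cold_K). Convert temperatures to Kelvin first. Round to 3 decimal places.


Convert to Kelvin:
  T_hot = 30 + 273.15 = 303.15 K
  T_cold = 7 + 273.15 = 280.15 K
Apply Carnot COP formula:
  COP = T_hot_K / (T_hot_K - T_cold_K) = 303.15 / 23.0
  COP = 13.180

13.180


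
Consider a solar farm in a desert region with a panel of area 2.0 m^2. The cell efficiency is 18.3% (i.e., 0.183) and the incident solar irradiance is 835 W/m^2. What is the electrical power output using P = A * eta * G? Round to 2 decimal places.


Use the solar power formula P = A * eta * G.
Given: A = 2.0 m^2, eta = 0.183, G = 835 W/m^2
P = 2.0 * 0.183 * 835
P = 305.61 W

305.61


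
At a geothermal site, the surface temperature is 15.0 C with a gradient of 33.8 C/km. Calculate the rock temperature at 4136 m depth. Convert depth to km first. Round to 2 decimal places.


Convert depth to km: 4136 / 1000 = 4.136 km
Temperature increase = gradient * depth_km = 33.8 * 4.136 = 139.8 C
Temperature at depth = T_surface + delta_T = 15.0 + 139.8
T = 154.80 C

154.80


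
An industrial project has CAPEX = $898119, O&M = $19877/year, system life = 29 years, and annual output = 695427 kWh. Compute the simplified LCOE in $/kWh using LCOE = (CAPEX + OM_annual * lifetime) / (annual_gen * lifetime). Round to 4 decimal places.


Total cost = CAPEX + OM * lifetime = 898119 + 19877 * 29 = 898119 + 576433 = 1474552
Total generation = annual * lifetime = 695427 * 29 = 20167383 kWh
LCOE = 1474552 / 20167383
LCOE = 0.0731 $/kWh

0.0731


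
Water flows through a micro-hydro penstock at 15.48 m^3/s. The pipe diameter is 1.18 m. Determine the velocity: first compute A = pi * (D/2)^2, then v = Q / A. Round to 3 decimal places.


Compute pipe cross-sectional area:
  A = pi * (D/2)^2 = pi * (1.18/2)^2 = 1.0936 m^2
Calculate velocity:
  v = Q / A = 15.48 / 1.0936
  v = 14.155 m/s

14.155


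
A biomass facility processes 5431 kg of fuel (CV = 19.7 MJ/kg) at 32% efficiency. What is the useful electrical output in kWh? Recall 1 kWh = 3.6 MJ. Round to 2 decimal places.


Total energy = mass * CV = 5431 * 19.7 = 106990.7 MJ
Useful energy = total * eta = 106990.7 * 0.32 = 34237.02 MJ
Convert to kWh: 34237.02 / 3.6
Useful energy = 9510.28 kWh

9510.28


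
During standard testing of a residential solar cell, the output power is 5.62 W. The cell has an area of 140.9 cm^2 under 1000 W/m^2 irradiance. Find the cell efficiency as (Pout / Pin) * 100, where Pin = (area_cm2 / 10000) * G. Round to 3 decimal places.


First compute the input power:
  Pin = area_cm2 / 10000 * G = 140.9 / 10000 * 1000 = 14.09 W
Then compute efficiency:
  Efficiency = (Pout / Pin) * 100 = (5.62 / 14.09) * 100
  Efficiency = 39.886%

39.886


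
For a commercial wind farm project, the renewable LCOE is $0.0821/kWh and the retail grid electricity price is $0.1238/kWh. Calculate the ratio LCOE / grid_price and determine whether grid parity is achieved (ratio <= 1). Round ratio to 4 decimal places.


Compare LCOE to grid price:
  LCOE = $0.0821/kWh, Grid price = $0.1238/kWh
  Ratio = LCOE / grid_price = 0.0821 / 0.1238 = 0.6632
  Grid parity achieved (ratio <= 1)? yes

0.6632


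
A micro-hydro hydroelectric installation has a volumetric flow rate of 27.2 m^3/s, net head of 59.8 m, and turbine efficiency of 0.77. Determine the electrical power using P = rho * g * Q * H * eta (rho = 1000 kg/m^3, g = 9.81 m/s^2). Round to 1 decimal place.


Apply the hydropower formula P = rho * g * Q * H * eta
rho * g = 1000 * 9.81 = 9810.0
P = 9810.0 * 27.2 * 59.8 * 0.77
P = 12286546.3 W

12286546.3


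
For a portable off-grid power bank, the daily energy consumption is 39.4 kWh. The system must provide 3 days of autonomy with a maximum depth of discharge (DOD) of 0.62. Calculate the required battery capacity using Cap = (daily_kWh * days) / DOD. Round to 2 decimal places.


Total energy needed = daily * days = 39.4 * 3 = 118.2 kWh
Account for depth of discharge:
  Cap = total_energy / DOD = 118.2 / 0.62
  Cap = 190.65 kWh

190.65


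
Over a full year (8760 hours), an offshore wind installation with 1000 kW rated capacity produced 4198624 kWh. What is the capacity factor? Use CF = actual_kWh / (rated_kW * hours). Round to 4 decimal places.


Capacity factor = actual output / maximum possible output
Maximum possible = rated * hours = 1000 * 8760 = 8760000 kWh
CF = 4198624 / 8760000
CF = 0.4793

0.4793


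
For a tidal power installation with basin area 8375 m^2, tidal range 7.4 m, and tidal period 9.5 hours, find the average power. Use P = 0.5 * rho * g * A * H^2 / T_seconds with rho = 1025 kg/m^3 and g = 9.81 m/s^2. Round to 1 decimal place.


Convert period to seconds: T = 9.5 * 3600 = 34200.0 s
H^2 = 7.4^2 = 54.76
P = 0.5 * rho * g * A * H^2 / T
P = 0.5 * 1025 * 9.81 * 8375 * 54.76 / 34200.0
P = 67419.4 W

67419.4


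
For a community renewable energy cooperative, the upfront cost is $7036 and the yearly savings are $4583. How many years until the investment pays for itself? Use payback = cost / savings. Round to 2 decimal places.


Simple payback period = initial cost / annual savings
Payback = 7036 / 4583
Payback = 1.54 years

1.54


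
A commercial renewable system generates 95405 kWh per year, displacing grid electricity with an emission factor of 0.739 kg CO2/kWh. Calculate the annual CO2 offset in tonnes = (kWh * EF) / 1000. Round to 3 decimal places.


CO2 offset in kg = generation * emission_factor
CO2 offset = 95405 * 0.739 = 70504.3 kg
Convert to tonnes:
  CO2 offset = 70504.3 / 1000 = 70.504 tonnes

70.504


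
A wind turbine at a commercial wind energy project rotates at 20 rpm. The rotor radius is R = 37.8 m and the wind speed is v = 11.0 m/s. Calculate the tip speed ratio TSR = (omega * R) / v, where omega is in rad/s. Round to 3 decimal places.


Convert rotational speed to rad/s:
  omega = 20 * 2 * pi / 60 = 2.0944 rad/s
Compute tip speed:
  v_tip = omega * R = 2.0944 * 37.8 = 79.168 m/s
Tip speed ratio:
  TSR = v_tip / v_wind = 79.168 / 11.0 = 7.197

7.197


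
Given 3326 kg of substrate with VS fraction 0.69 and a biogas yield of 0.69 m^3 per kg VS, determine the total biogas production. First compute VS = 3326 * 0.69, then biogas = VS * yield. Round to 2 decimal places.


Compute volatile solids:
  VS = mass * VS_fraction = 3326 * 0.69 = 2294.94 kg
Calculate biogas volume:
  Biogas = VS * specific_yield = 2294.94 * 0.69
  Biogas = 1583.51 m^3

1583.51


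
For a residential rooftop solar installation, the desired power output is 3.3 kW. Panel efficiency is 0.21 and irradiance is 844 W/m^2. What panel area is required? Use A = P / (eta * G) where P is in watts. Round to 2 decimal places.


Convert target power to watts: P = 3.3 * 1000 = 3300.0 W
Compute denominator: eta * G = 0.21 * 844 = 177.24
Required area A = P / (eta * G) = 3300.0 / 177.24
A = 18.62 m^2

18.62


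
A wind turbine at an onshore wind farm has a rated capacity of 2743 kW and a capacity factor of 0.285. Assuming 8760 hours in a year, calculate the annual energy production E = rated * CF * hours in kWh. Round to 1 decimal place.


Annual energy = rated_kW * capacity_factor * hours_per_year
Given: P_rated = 2743 kW, CF = 0.285, hours = 8760
E = 2743 * 0.285 * 8760
E = 6848173.8 kWh

6848173.8


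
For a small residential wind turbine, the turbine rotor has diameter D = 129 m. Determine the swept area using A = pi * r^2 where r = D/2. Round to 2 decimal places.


Compute the rotor radius:
  r = D / 2 = 129 / 2 = 64.5 m
Calculate swept area:
  A = pi * r^2 = pi * 64.5^2
  A = 13069.81 m^2

13069.81


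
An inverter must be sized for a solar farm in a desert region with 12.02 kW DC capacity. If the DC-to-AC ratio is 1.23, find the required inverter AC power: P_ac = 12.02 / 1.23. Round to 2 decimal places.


The inverter AC capacity is determined by the DC/AC ratio.
Given: P_dc = 12.02 kW, DC/AC ratio = 1.23
P_ac = P_dc / ratio = 12.02 / 1.23
P_ac = 9.77 kW

9.77


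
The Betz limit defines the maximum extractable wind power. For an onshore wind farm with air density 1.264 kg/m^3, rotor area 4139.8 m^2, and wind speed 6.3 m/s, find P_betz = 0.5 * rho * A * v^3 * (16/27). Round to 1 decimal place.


The Betz coefficient Cp_max = 16/27 = 0.5926
v^3 = 6.3^3 = 250.047
P_betz = 0.5 * rho * A * v^3 * Cp_max
P_betz = 0.5 * 1.264 * 4139.8 * 250.047 * 0.5926
P_betz = 387680.8 W

387680.8


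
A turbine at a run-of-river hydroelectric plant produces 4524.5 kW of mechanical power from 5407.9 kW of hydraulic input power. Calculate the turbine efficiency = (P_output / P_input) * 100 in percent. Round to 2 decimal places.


Turbine efficiency = (output power / input power) * 100
eta = (4524.5 / 5407.9) * 100
eta = 83.66%

83.66


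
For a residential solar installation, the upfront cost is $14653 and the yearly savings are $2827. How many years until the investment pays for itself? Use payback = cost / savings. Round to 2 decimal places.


Simple payback period = initial cost / annual savings
Payback = 14653 / 2827
Payback = 5.18 years

5.18


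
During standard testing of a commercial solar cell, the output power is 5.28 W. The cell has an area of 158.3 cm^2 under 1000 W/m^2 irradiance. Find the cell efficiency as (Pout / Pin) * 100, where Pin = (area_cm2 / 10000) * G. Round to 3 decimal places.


First compute the input power:
  Pin = area_cm2 / 10000 * G = 158.3 / 10000 * 1000 = 15.83 W
Then compute efficiency:
  Efficiency = (Pout / Pin) * 100 = (5.28 / 15.83) * 100
  Efficiency = 33.354%

33.354


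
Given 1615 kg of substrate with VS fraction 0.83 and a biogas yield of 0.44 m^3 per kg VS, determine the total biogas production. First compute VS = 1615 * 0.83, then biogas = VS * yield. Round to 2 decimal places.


Compute volatile solids:
  VS = mass * VS_fraction = 1615 * 0.83 = 1340.45 kg
Calculate biogas volume:
  Biogas = VS * specific_yield = 1340.45 * 0.44
  Biogas = 589.80 m^3

589.80


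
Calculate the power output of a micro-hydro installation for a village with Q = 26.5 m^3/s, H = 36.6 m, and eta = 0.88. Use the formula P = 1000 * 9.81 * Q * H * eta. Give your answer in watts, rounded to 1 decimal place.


Apply the hydropower formula P = rho * g * Q * H * eta
rho * g = 1000 * 9.81 = 9810.0
P = 9810.0 * 26.5 * 36.6 * 0.88
P = 8372952.7 W

8372952.7


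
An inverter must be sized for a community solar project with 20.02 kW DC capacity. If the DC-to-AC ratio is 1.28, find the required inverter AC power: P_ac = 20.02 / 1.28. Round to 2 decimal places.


The inverter AC capacity is determined by the DC/AC ratio.
Given: P_dc = 20.02 kW, DC/AC ratio = 1.28
P_ac = P_dc / ratio = 20.02 / 1.28
P_ac = 15.64 kW

15.64


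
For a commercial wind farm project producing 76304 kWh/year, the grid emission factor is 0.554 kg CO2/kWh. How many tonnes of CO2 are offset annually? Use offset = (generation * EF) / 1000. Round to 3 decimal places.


CO2 offset in kg = generation * emission_factor
CO2 offset = 76304 * 0.554 = 42272.42 kg
Convert to tonnes:
  CO2 offset = 42272.42 / 1000 = 42.272 tonnes

42.272


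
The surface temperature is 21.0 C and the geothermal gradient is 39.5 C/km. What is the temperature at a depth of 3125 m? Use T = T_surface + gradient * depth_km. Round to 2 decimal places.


Convert depth to km: 3125 / 1000 = 3.125 km
Temperature increase = gradient * depth_km = 39.5 * 3.125 = 123.44 C
Temperature at depth = T_surface + delta_T = 21.0 + 123.44
T = 144.44 C

144.44


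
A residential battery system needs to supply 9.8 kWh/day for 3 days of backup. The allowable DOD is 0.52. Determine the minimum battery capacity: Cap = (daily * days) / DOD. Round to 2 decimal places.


Total energy needed = daily * days = 9.8 * 3 = 29.4 kWh
Account for depth of discharge:
  Cap = total_energy / DOD = 29.4 / 0.52
  Cap = 56.54 kWh

56.54


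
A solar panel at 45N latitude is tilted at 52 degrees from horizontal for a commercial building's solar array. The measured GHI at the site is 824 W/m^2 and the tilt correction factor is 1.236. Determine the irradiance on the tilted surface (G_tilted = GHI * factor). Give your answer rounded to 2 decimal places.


Identify the given values:
  GHI = 824 W/m^2, tilt correction factor = 1.236
Apply the formula G_tilted = GHI * factor:
  G_tilted = 824 * 1.236
  G_tilted = 1018.46 W/m^2

1018.46


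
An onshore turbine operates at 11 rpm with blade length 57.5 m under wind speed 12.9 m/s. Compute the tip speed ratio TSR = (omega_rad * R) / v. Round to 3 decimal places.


Convert rotational speed to rad/s:
  omega = 11 * 2 * pi / 60 = 1.1519 rad/s
Compute tip speed:
  v_tip = omega * R = 1.1519 * 57.5 = 66.235 m/s
Tip speed ratio:
  TSR = v_tip / v_wind = 66.235 / 12.9 = 5.135

5.135


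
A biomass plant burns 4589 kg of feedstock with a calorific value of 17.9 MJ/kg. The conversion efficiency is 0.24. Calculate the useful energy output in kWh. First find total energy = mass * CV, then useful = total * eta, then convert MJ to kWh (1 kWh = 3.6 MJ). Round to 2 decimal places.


Total energy = mass * CV = 4589 * 17.9 = 82143.1 MJ
Useful energy = total * eta = 82143.1 * 0.24 = 19714.34 MJ
Convert to kWh: 19714.34 / 3.6
Useful energy = 5476.21 kWh

5476.21


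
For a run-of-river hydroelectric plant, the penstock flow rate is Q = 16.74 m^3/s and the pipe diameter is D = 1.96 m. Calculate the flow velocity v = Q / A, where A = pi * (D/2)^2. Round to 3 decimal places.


Compute pipe cross-sectional area:
  A = pi * (D/2)^2 = pi * (1.96/2)^2 = 3.0172 m^2
Calculate velocity:
  v = Q / A = 16.74 / 3.0172
  v = 5.548 m/s

5.548


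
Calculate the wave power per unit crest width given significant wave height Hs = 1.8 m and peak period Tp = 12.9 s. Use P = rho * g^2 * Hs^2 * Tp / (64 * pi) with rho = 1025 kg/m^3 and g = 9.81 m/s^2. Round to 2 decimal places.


Apply wave power formula:
  g^2 = 9.81^2 = 96.2361
  Hs^2 = 1.8^2 = 3.24
  Numerator = rho * g^2 * Hs^2 * Tp = 1025 * 96.2361 * 3.24 * 12.9 = 4122841.14
  Denominator = 64 * pi = 201.0619
  P = 4122841.14 / 201.0619 = 20505.33 W/m

20505.33


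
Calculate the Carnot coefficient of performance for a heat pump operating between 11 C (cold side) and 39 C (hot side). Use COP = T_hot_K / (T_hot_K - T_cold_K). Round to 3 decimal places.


Convert to Kelvin:
  T_hot = 39 + 273.15 = 312.15 K
  T_cold = 11 + 273.15 = 284.15 K
Apply Carnot COP formula:
  COP = T_hot_K / (T_hot_K - T_cold_K) = 312.15 / 28.0
  COP = 11.148

11.148


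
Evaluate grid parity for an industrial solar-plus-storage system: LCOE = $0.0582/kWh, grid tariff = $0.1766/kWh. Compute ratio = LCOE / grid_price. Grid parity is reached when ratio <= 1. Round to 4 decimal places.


Compare LCOE to grid price:
  LCOE = $0.0582/kWh, Grid price = $0.1766/kWh
  Ratio = LCOE / grid_price = 0.0582 / 0.1766 = 0.3296
  Grid parity achieved (ratio <= 1)? yes

0.3296


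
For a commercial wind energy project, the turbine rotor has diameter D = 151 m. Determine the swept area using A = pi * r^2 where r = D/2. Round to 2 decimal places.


Compute the rotor radius:
  r = D / 2 = 151 / 2 = 75.5 m
Calculate swept area:
  A = pi * r^2 = pi * 75.5^2
  A = 17907.86 m^2

17907.86


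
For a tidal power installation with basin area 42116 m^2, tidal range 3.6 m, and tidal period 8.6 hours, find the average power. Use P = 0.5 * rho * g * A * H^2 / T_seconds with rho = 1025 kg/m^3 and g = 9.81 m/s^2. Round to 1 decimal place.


Convert period to seconds: T = 8.6 * 3600 = 30960.0 s
H^2 = 3.6^2 = 12.96
P = 0.5 * rho * g * A * H^2 / T
P = 0.5 * 1025 * 9.81 * 42116 * 12.96 / 30960.0
P = 88636.8 W

88636.8


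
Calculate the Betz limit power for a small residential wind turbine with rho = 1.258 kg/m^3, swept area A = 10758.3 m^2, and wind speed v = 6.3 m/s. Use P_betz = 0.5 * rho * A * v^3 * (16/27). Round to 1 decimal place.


The Betz coefficient Cp_max = 16/27 = 0.5926
v^3 = 6.3^3 = 250.047
P_betz = 0.5 * rho * A * v^3 * Cp_max
P_betz = 0.5 * 1.258 * 10758.3 * 250.047 * 0.5926
P_betz = 1002702.7 W

1002702.7


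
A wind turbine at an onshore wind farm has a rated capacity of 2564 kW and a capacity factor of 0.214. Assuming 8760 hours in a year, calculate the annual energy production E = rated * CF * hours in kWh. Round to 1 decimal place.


Annual energy = rated_kW * capacity_factor * hours_per_year
Given: P_rated = 2564 kW, CF = 0.214, hours = 8760
E = 2564 * 0.214 * 8760
E = 4806577.0 kWh

4806577.0


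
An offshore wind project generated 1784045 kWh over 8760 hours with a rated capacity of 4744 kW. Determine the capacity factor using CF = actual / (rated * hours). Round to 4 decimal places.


Capacity factor = actual output / maximum possible output
Maximum possible = rated * hours = 4744 * 8760 = 41557440 kWh
CF = 1784045 / 41557440
CF = 0.0429

0.0429


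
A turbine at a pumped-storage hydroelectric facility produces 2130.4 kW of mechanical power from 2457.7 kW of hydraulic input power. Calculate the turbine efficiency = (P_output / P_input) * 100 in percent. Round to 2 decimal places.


Turbine efficiency = (output power / input power) * 100
eta = (2130.4 / 2457.7) * 100
eta = 86.68%

86.68


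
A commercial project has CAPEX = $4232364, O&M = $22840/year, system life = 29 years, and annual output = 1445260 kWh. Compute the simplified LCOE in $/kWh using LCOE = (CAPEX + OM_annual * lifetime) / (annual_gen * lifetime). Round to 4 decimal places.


Total cost = CAPEX + OM * lifetime = 4232364 + 22840 * 29 = 4232364 + 662360 = 4894724
Total generation = annual * lifetime = 1445260 * 29 = 41912540 kWh
LCOE = 4894724 / 41912540
LCOE = 0.1168 $/kWh

0.1168


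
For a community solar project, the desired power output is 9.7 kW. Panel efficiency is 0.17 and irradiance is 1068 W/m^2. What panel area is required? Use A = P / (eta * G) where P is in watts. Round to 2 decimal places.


Convert target power to watts: P = 9.7 * 1000 = 9700.0 W
Compute denominator: eta * G = 0.17 * 1068 = 181.56
Required area A = P / (eta * G) = 9700.0 / 181.56
A = 53.43 m^2

53.43


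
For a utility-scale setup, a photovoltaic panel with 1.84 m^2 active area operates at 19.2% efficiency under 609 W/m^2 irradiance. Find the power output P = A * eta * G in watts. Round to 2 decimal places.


Use the solar power formula P = A * eta * G.
Given: A = 1.84 m^2, eta = 0.192, G = 609 W/m^2
P = 1.84 * 0.192 * 609
P = 215.15 W

215.15


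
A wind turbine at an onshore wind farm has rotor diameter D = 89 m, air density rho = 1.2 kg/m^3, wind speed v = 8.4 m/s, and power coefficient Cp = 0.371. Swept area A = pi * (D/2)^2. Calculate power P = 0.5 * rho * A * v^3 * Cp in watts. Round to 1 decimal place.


Step 1 -- Compute swept area:
  A = pi * (D/2)^2 = pi * (89/2)^2 = 6221.14 m^2
Step 2 -- Apply wind power equation:
  P = 0.5 * rho * A * v^3 * Cp
  v^3 = 8.4^3 = 592.704
  P = 0.5 * 1.2 * 6221.14 * 592.704 * 0.371
  P = 820791.6 W

820791.6


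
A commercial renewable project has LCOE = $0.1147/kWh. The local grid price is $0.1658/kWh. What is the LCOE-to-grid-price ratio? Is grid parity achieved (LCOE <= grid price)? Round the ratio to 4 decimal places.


Compare LCOE to grid price:
  LCOE = $0.1147/kWh, Grid price = $0.1658/kWh
  Ratio = LCOE / grid_price = 0.1147 / 0.1658 = 0.6918
  Grid parity achieved (ratio <= 1)? yes

0.6918


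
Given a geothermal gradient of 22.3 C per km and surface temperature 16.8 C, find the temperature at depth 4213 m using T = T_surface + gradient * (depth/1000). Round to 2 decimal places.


Convert depth to km: 4213 / 1000 = 4.213 km
Temperature increase = gradient * depth_km = 22.3 * 4.213 = 93.95 C
Temperature at depth = T_surface + delta_T = 16.8 + 93.95
T = 110.75 C

110.75


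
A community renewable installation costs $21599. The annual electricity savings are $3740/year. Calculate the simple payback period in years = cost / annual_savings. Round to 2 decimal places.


Simple payback period = initial cost / annual savings
Payback = 21599 / 3740
Payback = 5.78 years

5.78


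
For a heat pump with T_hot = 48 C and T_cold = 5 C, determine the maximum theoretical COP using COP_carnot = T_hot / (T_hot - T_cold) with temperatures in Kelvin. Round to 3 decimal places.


Convert to Kelvin:
  T_hot = 48 + 273.15 = 321.15 K
  T_cold = 5 + 273.15 = 278.15 K
Apply Carnot COP formula:
  COP = T_hot_K / (T_hot_K - T_cold_K) = 321.15 / 43.0
  COP = 7.469

7.469


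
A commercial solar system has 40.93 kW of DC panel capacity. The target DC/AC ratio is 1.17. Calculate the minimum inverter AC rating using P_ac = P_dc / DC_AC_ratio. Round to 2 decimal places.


The inverter AC capacity is determined by the DC/AC ratio.
Given: P_dc = 40.93 kW, DC/AC ratio = 1.17
P_ac = P_dc / ratio = 40.93 / 1.17
P_ac = 34.98 kW

34.98


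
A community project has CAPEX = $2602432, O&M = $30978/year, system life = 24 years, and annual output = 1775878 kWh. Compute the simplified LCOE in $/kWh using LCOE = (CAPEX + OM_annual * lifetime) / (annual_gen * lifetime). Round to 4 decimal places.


Total cost = CAPEX + OM * lifetime = 2602432 + 30978 * 24 = 2602432 + 743472 = 3345904
Total generation = annual * lifetime = 1775878 * 24 = 42621072 kWh
LCOE = 3345904 / 42621072
LCOE = 0.0785 $/kWh

0.0785


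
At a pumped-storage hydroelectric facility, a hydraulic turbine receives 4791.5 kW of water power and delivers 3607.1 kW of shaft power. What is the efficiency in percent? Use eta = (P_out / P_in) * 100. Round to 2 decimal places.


Turbine efficiency = (output power / input power) * 100
eta = (3607.1 / 4791.5) * 100
eta = 75.28%

75.28


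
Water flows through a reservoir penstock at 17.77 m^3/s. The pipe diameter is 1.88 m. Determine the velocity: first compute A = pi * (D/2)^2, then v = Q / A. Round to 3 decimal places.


Compute pipe cross-sectional area:
  A = pi * (D/2)^2 = pi * (1.88/2)^2 = 2.7759 m^2
Calculate velocity:
  v = Q / A = 17.77 / 2.7759
  v = 6.402 m/s

6.402


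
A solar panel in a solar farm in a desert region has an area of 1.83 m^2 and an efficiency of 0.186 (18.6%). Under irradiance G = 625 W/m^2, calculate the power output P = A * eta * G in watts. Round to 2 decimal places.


Use the solar power formula P = A * eta * G.
Given: A = 1.83 m^2, eta = 0.186, G = 625 W/m^2
P = 1.83 * 0.186 * 625
P = 212.74 W

212.74


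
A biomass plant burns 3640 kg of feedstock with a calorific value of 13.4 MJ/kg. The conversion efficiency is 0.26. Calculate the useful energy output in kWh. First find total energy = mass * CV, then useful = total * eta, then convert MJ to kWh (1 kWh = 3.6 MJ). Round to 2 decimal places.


Total energy = mass * CV = 3640 * 13.4 = 48776.0 MJ
Useful energy = total * eta = 48776.0 * 0.26 = 12681.76 MJ
Convert to kWh: 12681.76 / 3.6
Useful energy = 3522.71 kWh

3522.71


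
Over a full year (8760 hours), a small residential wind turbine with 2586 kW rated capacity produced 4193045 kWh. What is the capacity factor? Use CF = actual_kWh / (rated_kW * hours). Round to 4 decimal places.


Capacity factor = actual output / maximum possible output
Maximum possible = rated * hours = 2586 * 8760 = 22653360 kWh
CF = 4193045 / 22653360
CF = 0.1851

0.1851


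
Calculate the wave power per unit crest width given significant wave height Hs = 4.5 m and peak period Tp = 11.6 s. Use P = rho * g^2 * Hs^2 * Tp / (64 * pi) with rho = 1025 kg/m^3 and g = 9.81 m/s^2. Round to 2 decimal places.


Apply wave power formula:
  g^2 = 9.81^2 = 96.2361
  Hs^2 = 4.5^2 = 20.25
  Numerator = rho * g^2 * Hs^2 * Tp = 1025 * 96.2361 * 20.25 * 11.6 = 23171006.39
  Denominator = 64 * pi = 201.0619
  P = 23171006.39 / 201.0619 = 115243.13 W/m

115243.13


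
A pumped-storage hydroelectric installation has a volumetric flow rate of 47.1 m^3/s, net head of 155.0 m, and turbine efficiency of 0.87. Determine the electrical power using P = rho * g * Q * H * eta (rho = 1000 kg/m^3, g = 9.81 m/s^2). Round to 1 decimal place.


Apply the hydropower formula P = rho * g * Q * H * eta
rho * g = 1000 * 9.81 = 9810.0
P = 9810.0 * 47.1 * 155.0 * 0.87
P = 62307577.4 W

62307577.4


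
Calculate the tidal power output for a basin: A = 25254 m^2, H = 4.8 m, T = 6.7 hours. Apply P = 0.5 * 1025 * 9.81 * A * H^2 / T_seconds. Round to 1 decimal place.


Convert period to seconds: T = 6.7 * 3600 = 24120.0 s
H^2 = 4.8^2 = 23.04
P = 0.5 * rho * g * A * H^2 / T
P = 0.5 * 1025 * 9.81 * 25254 * 23.04 / 24120.0
P = 121282.5 W

121282.5


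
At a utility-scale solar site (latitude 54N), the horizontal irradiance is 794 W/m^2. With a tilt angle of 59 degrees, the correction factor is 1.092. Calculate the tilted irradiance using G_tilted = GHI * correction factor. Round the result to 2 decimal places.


Identify the given values:
  GHI = 794 W/m^2, tilt correction factor = 1.092
Apply the formula G_tilted = GHI * factor:
  G_tilted = 794 * 1.092
  G_tilted = 867.05 W/m^2

867.05


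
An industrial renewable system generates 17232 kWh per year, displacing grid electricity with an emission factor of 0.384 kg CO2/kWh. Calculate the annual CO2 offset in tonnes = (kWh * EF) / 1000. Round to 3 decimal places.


CO2 offset in kg = generation * emission_factor
CO2 offset = 17232 * 0.384 = 6617.09 kg
Convert to tonnes:
  CO2 offset = 6617.09 / 1000 = 6.617 tonnes

6.617


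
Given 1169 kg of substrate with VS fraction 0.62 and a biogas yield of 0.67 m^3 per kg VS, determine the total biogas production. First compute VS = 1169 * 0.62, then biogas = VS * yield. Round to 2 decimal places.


Compute volatile solids:
  VS = mass * VS_fraction = 1169 * 0.62 = 724.78 kg
Calculate biogas volume:
  Biogas = VS * specific_yield = 724.78 * 0.67
  Biogas = 485.60 m^3

485.60


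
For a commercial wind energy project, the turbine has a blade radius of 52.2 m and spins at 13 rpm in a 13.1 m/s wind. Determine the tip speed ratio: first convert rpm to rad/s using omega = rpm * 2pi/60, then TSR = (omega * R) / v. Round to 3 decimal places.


Convert rotational speed to rad/s:
  omega = 13 * 2 * pi / 60 = 1.3614 rad/s
Compute tip speed:
  v_tip = omega * R = 1.3614 * 52.2 = 71.063 m/s
Tip speed ratio:
  TSR = v_tip / v_wind = 71.063 / 13.1 = 5.425

5.425


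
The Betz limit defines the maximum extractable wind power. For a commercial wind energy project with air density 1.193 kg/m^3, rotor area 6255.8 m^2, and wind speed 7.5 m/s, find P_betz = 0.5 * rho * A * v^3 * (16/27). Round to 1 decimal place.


The Betz coefficient Cp_max = 16/27 = 0.5926
v^3 = 7.5^3 = 421.875
P_betz = 0.5 * rho * A * v^3 * Cp_max
P_betz = 0.5 * 1.193 * 6255.8 * 421.875 * 0.5926
P_betz = 932896.2 W

932896.2


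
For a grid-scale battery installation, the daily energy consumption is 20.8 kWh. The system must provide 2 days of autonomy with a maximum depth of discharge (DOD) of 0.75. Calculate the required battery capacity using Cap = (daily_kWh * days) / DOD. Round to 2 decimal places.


Total energy needed = daily * days = 20.8 * 2 = 41.6 kWh
Account for depth of discharge:
  Cap = total_energy / DOD = 41.6 / 0.75
  Cap = 55.47 kWh

55.47


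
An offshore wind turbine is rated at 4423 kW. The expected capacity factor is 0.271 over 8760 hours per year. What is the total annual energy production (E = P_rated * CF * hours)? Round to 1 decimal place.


Annual energy = rated_kW * capacity_factor * hours_per_year
Given: P_rated = 4423 kW, CF = 0.271, hours = 8760
E = 4423 * 0.271 * 8760
E = 10500025.1 kWh

10500025.1


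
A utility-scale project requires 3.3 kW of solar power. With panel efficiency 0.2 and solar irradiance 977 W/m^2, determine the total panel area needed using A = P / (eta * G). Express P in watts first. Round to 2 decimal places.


Convert target power to watts: P = 3.3 * 1000 = 3300.0 W
Compute denominator: eta * G = 0.2 * 977 = 195.4
Required area A = P / (eta * G) = 3300.0 / 195.4
A = 16.89 m^2

16.89


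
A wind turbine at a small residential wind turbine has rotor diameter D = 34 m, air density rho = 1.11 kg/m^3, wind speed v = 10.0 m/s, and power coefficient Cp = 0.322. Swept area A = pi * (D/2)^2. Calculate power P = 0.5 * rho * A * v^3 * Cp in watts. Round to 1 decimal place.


Step 1 -- Compute swept area:
  A = pi * (D/2)^2 = pi * (34/2)^2 = 907.92 m^2
Step 2 -- Apply wind power equation:
  P = 0.5 * rho * A * v^3 * Cp
  v^3 = 10.0^3 = 1000.0
  P = 0.5 * 1.11 * 907.92 * 1000.0 * 0.322
  P = 162254.4 W

162254.4
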